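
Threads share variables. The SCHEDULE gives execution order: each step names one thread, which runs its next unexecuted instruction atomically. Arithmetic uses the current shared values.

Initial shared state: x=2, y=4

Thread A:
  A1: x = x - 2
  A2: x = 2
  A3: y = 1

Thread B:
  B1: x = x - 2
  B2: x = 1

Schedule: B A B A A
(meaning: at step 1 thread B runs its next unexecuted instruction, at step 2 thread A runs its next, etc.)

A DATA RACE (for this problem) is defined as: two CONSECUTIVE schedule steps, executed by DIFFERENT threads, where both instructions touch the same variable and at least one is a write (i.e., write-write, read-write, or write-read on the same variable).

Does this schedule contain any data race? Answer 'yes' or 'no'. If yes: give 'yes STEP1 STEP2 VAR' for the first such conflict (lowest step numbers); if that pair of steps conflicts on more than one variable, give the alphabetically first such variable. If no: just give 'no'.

Answer: yes 1 2 x

Derivation:
Steps 1,2: B(x = x - 2) vs A(x = x - 2). RACE on x (W-W).
Steps 2,3: A(x = x - 2) vs B(x = 1). RACE on x (W-W).
Steps 3,4: B(x = 1) vs A(x = 2). RACE on x (W-W).
Steps 4,5: same thread (A). No race.
First conflict at steps 1,2.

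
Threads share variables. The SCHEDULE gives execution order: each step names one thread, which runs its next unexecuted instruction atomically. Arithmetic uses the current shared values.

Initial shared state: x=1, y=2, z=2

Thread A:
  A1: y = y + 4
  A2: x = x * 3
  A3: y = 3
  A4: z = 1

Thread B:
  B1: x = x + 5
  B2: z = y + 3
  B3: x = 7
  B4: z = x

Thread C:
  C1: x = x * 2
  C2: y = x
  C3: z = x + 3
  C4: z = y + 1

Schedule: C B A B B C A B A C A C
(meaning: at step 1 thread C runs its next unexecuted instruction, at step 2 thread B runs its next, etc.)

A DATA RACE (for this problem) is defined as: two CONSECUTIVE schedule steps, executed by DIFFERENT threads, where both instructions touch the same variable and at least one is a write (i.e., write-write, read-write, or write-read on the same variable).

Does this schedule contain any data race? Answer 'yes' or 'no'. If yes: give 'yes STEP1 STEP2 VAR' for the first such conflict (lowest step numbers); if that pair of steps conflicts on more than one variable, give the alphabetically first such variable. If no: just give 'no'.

Answer: yes 1 2 x

Derivation:
Steps 1,2: C(x = x * 2) vs B(x = x + 5). RACE on x (W-W).
Steps 2,3: B(r=x,w=x) vs A(r=y,w=y). No conflict.
Steps 3,4: A(y = y + 4) vs B(z = y + 3). RACE on y (W-R).
Steps 4,5: same thread (B). No race.
Steps 5,6: B(x = 7) vs C(y = x). RACE on x (W-R).
Steps 6,7: C(y = x) vs A(x = x * 3). RACE on x (R-W).
Steps 7,8: A(x = x * 3) vs B(z = x). RACE on x (W-R).
Steps 8,9: B(r=x,w=z) vs A(r=-,w=y). No conflict.
Steps 9,10: A(r=-,w=y) vs C(r=x,w=z). No conflict.
Steps 10,11: C(z = x + 3) vs A(z = 1). RACE on z (W-W).
Steps 11,12: A(z = 1) vs C(z = y + 1). RACE on z (W-W).
First conflict at steps 1,2.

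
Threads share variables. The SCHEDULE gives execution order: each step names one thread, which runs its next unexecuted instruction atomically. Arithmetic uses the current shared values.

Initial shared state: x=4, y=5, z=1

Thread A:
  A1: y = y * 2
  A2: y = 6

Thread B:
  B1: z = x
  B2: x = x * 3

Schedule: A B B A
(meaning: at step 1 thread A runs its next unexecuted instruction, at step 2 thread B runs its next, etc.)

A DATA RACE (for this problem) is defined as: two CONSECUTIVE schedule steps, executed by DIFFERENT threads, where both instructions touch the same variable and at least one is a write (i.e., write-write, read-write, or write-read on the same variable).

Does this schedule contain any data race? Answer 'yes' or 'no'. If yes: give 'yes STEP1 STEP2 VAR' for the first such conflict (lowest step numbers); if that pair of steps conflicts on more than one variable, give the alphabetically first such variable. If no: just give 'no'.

Steps 1,2: A(r=y,w=y) vs B(r=x,w=z). No conflict.
Steps 2,3: same thread (B). No race.
Steps 3,4: B(r=x,w=x) vs A(r=-,w=y). No conflict.

Answer: no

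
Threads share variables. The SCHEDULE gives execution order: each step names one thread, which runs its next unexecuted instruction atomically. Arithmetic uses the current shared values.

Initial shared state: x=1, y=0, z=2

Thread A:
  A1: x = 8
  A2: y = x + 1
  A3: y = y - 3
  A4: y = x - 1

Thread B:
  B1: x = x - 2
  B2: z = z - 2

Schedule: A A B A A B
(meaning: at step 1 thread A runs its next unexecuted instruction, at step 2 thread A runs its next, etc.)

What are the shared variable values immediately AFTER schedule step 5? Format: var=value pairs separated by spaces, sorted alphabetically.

Answer: x=6 y=5 z=2

Derivation:
Step 1: thread A executes A1 (x = 8). Shared: x=8 y=0 z=2. PCs: A@1 B@0
Step 2: thread A executes A2 (y = x + 1). Shared: x=8 y=9 z=2. PCs: A@2 B@0
Step 3: thread B executes B1 (x = x - 2). Shared: x=6 y=9 z=2. PCs: A@2 B@1
Step 4: thread A executes A3 (y = y - 3). Shared: x=6 y=6 z=2. PCs: A@3 B@1
Step 5: thread A executes A4 (y = x - 1). Shared: x=6 y=5 z=2. PCs: A@4 B@1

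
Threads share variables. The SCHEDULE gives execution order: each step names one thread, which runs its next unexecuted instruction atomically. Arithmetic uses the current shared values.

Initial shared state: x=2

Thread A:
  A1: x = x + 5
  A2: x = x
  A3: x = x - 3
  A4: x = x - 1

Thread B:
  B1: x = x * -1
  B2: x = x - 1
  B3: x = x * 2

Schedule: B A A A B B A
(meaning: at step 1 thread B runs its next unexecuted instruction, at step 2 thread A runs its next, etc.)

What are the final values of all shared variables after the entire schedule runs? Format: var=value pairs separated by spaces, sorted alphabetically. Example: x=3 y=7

Answer: x=-3

Derivation:
Step 1: thread B executes B1 (x = x * -1). Shared: x=-2. PCs: A@0 B@1
Step 2: thread A executes A1 (x = x + 5). Shared: x=3. PCs: A@1 B@1
Step 3: thread A executes A2 (x = x). Shared: x=3. PCs: A@2 B@1
Step 4: thread A executes A3 (x = x - 3). Shared: x=0. PCs: A@3 B@1
Step 5: thread B executes B2 (x = x - 1). Shared: x=-1. PCs: A@3 B@2
Step 6: thread B executes B3 (x = x * 2). Shared: x=-2. PCs: A@3 B@3
Step 7: thread A executes A4 (x = x - 1). Shared: x=-3. PCs: A@4 B@3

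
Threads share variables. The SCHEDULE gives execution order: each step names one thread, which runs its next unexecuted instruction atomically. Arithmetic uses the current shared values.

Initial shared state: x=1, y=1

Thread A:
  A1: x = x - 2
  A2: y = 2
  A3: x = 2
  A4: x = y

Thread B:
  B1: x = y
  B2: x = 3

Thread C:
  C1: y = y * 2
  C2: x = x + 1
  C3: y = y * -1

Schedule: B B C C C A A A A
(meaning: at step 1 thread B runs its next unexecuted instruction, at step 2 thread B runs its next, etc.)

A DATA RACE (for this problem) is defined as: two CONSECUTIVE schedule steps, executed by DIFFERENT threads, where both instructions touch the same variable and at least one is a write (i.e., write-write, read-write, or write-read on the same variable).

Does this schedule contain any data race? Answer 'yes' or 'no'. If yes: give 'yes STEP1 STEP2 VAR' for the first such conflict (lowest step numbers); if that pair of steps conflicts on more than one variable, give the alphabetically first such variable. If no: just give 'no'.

Answer: no

Derivation:
Steps 1,2: same thread (B). No race.
Steps 2,3: B(r=-,w=x) vs C(r=y,w=y). No conflict.
Steps 3,4: same thread (C). No race.
Steps 4,5: same thread (C). No race.
Steps 5,6: C(r=y,w=y) vs A(r=x,w=x). No conflict.
Steps 6,7: same thread (A). No race.
Steps 7,8: same thread (A). No race.
Steps 8,9: same thread (A). No race.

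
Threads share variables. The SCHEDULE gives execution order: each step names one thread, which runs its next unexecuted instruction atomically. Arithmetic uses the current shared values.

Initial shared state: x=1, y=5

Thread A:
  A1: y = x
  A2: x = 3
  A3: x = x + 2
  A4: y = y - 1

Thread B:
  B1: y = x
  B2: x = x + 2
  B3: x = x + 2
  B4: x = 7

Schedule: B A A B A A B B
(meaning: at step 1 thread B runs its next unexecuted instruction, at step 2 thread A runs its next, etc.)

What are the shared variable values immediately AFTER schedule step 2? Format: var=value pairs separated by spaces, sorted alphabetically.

Answer: x=1 y=1

Derivation:
Step 1: thread B executes B1 (y = x). Shared: x=1 y=1. PCs: A@0 B@1
Step 2: thread A executes A1 (y = x). Shared: x=1 y=1. PCs: A@1 B@1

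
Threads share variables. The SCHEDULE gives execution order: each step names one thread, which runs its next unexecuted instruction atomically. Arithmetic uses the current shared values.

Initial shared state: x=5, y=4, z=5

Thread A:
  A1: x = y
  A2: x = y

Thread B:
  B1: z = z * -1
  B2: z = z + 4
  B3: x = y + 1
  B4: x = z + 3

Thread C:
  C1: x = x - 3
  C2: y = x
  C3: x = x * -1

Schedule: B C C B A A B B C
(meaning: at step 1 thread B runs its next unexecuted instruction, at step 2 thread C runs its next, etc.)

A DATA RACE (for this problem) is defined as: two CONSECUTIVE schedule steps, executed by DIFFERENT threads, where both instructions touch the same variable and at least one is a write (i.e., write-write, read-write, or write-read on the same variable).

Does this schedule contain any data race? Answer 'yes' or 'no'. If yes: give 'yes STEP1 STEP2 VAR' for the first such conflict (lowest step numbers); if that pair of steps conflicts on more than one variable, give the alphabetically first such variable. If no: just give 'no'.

Answer: yes 6 7 x

Derivation:
Steps 1,2: B(r=z,w=z) vs C(r=x,w=x). No conflict.
Steps 2,3: same thread (C). No race.
Steps 3,4: C(r=x,w=y) vs B(r=z,w=z). No conflict.
Steps 4,5: B(r=z,w=z) vs A(r=y,w=x). No conflict.
Steps 5,6: same thread (A). No race.
Steps 6,7: A(x = y) vs B(x = y + 1). RACE on x (W-W).
Steps 7,8: same thread (B). No race.
Steps 8,9: B(x = z + 3) vs C(x = x * -1). RACE on x (W-W).
First conflict at steps 6,7.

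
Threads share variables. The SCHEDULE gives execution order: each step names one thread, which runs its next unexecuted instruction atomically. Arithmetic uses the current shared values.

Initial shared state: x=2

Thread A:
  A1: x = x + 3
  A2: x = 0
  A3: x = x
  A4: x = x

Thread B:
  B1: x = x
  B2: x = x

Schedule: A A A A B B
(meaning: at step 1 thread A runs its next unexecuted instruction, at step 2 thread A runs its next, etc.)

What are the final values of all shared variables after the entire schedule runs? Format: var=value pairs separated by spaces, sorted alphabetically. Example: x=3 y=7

Answer: x=0

Derivation:
Step 1: thread A executes A1 (x = x + 3). Shared: x=5. PCs: A@1 B@0
Step 2: thread A executes A2 (x = 0). Shared: x=0. PCs: A@2 B@0
Step 3: thread A executes A3 (x = x). Shared: x=0. PCs: A@3 B@0
Step 4: thread A executes A4 (x = x). Shared: x=0. PCs: A@4 B@0
Step 5: thread B executes B1 (x = x). Shared: x=0. PCs: A@4 B@1
Step 6: thread B executes B2 (x = x). Shared: x=0. PCs: A@4 B@2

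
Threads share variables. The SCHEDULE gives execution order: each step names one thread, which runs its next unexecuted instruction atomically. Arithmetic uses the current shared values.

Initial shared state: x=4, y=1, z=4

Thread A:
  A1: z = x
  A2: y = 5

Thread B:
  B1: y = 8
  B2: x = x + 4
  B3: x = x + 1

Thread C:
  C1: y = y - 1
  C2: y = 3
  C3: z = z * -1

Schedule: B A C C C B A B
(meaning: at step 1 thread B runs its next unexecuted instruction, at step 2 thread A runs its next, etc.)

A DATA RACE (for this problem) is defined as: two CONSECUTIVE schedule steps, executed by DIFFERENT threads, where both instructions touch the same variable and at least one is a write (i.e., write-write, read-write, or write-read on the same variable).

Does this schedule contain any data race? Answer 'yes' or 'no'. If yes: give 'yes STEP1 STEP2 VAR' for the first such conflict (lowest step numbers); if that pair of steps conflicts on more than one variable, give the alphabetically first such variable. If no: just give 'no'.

Answer: no

Derivation:
Steps 1,2: B(r=-,w=y) vs A(r=x,w=z). No conflict.
Steps 2,3: A(r=x,w=z) vs C(r=y,w=y). No conflict.
Steps 3,4: same thread (C). No race.
Steps 4,5: same thread (C). No race.
Steps 5,6: C(r=z,w=z) vs B(r=x,w=x). No conflict.
Steps 6,7: B(r=x,w=x) vs A(r=-,w=y). No conflict.
Steps 7,8: A(r=-,w=y) vs B(r=x,w=x). No conflict.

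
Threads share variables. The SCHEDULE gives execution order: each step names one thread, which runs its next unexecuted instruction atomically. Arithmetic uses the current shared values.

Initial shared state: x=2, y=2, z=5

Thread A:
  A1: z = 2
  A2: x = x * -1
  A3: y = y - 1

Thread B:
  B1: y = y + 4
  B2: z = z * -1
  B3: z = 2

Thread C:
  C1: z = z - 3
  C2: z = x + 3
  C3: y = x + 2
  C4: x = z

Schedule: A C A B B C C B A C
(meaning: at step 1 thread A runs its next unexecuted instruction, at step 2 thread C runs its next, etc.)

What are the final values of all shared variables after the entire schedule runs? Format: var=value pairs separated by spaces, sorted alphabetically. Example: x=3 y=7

Answer: x=2 y=-1 z=2

Derivation:
Step 1: thread A executes A1 (z = 2). Shared: x=2 y=2 z=2. PCs: A@1 B@0 C@0
Step 2: thread C executes C1 (z = z - 3). Shared: x=2 y=2 z=-1. PCs: A@1 B@0 C@1
Step 3: thread A executes A2 (x = x * -1). Shared: x=-2 y=2 z=-1. PCs: A@2 B@0 C@1
Step 4: thread B executes B1 (y = y + 4). Shared: x=-2 y=6 z=-1. PCs: A@2 B@1 C@1
Step 5: thread B executes B2 (z = z * -1). Shared: x=-2 y=6 z=1. PCs: A@2 B@2 C@1
Step 6: thread C executes C2 (z = x + 3). Shared: x=-2 y=6 z=1. PCs: A@2 B@2 C@2
Step 7: thread C executes C3 (y = x + 2). Shared: x=-2 y=0 z=1. PCs: A@2 B@2 C@3
Step 8: thread B executes B3 (z = 2). Shared: x=-2 y=0 z=2. PCs: A@2 B@3 C@3
Step 9: thread A executes A3 (y = y - 1). Shared: x=-2 y=-1 z=2. PCs: A@3 B@3 C@3
Step 10: thread C executes C4 (x = z). Shared: x=2 y=-1 z=2. PCs: A@3 B@3 C@4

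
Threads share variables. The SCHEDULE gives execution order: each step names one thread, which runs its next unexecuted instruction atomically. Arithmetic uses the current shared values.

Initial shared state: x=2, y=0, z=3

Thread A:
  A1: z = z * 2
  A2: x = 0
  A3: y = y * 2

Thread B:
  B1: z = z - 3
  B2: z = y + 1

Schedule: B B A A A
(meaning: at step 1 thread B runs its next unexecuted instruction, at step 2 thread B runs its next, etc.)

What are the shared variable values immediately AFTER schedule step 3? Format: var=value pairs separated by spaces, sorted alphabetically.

Step 1: thread B executes B1 (z = z - 3). Shared: x=2 y=0 z=0. PCs: A@0 B@1
Step 2: thread B executes B2 (z = y + 1). Shared: x=2 y=0 z=1. PCs: A@0 B@2
Step 3: thread A executes A1 (z = z * 2). Shared: x=2 y=0 z=2. PCs: A@1 B@2

Answer: x=2 y=0 z=2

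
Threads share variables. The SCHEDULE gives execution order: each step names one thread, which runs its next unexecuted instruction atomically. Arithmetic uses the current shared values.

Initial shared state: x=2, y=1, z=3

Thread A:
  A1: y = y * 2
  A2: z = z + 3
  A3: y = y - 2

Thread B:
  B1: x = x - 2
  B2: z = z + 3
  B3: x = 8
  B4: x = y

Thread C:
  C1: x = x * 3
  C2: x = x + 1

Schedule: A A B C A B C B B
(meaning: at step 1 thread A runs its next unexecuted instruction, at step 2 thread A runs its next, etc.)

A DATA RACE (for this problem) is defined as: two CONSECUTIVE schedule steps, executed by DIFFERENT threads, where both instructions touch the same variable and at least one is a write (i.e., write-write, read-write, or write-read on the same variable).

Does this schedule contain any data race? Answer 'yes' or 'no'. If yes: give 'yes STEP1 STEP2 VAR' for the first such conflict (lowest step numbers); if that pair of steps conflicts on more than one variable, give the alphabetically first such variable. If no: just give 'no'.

Answer: yes 3 4 x

Derivation:
Steps 1,2: same thread (A). No race.
Steps 2,3: A(r=z,w=z) vs B(r=x,w=x). No conflict.
Steps 3,4: B(x = x - 2) vs C(x = x * 3). RACE on x (W-W).
Steps 4,5: C(r=x,w=x) vs A(r=y,w=y). No conflict.
Steps 5,6: A(r=y,w=y) vs B(r=z,w=z). No conflict.
Steps 6,7: B(r=z,w=z) vs C(r=x,w=x). No conflict.
Steps 7,8: C(x = x + 1) vs B(x = 8). RACE on x (W-W).
Steps 8,9: same thread (B). No race.
First conflict at steps 3,4.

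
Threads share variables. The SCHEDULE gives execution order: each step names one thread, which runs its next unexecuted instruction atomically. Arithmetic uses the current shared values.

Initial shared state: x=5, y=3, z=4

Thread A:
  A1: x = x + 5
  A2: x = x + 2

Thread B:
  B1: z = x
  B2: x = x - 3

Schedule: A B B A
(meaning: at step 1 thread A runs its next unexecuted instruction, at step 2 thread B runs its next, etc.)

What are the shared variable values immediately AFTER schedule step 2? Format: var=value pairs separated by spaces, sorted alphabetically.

Step 1: thread A executes A1 (x = x + 5). Shared: x=10 y=3 z=4. PCs: A@1 B@0
Step 2: thread B executes B1 (z = x). Shared: x=10 y=3 z=10. PCs: A@1 B@1

Answer: x=10 y=3 z=10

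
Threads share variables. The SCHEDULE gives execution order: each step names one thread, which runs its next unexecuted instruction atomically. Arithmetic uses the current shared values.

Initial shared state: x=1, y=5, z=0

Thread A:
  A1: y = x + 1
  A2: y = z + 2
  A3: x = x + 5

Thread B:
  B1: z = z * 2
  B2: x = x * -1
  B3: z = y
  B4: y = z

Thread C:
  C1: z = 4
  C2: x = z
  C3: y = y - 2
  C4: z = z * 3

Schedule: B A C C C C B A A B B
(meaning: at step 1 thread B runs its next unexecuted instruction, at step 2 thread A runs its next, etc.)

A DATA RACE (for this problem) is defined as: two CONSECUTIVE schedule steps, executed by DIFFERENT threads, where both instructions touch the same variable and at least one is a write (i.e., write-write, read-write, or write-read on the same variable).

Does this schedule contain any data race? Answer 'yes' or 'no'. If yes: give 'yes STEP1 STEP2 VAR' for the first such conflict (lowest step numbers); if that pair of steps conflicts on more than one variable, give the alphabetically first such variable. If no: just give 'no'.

Steps 1,2: B(r=z,w=z) vs A(r=x,w=y). No conflict.
Steps 2,3: A(r=x,w=y) vs C(r=-,w=z). No conflict.
Steps 3,4: same thread (C). No race.
Steps 4,5: same thread (C). No race.
Steps 5,6: same thread (C). No race.
Steps 6,7: C(r=z,w=z) vs B(r=x,w=x). No conflict.
Steps 7,8: B(r=x,w=x) vs A(r=z,w=y). No conflict.
Steps 8,9: same thread (A). No race.
Steps 9,10: A(r=x,w=x) vs B(r=y,w=z). No conflict.
Steps 10,11: same thread (B). No race.

Answer: no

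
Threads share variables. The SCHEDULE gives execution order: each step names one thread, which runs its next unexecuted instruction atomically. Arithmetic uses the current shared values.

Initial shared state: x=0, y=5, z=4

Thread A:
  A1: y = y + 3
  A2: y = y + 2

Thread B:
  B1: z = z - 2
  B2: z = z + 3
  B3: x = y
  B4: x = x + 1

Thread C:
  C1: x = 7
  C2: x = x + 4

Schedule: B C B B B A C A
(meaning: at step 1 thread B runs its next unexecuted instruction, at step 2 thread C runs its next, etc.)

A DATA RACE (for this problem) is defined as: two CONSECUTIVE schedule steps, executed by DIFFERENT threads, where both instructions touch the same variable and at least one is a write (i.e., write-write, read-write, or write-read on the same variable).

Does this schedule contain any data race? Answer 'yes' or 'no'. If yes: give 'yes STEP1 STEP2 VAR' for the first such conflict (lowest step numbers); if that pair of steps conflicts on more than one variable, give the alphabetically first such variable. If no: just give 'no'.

Steps 1,2: B(r=z,w=z) vs C(r=-,w=x). No conflict.
Steps 2,3: C(r=-,w=x) vs B(r=z,w=z). No conflict.
Steps 3,4: same thread (B). No race.
Steps 4,5: same thread (B). No race.
Steps 5,6: B(r=x,w=x) vs A(r=y,w=y). No conflict.
Steps 6,7: A(r=y,w=y) vs C(r=x,w=x). No conflict.
Steps 7,8: C(r=x,w=x) vs A(r=y,w=y). No conflict.

Answer: no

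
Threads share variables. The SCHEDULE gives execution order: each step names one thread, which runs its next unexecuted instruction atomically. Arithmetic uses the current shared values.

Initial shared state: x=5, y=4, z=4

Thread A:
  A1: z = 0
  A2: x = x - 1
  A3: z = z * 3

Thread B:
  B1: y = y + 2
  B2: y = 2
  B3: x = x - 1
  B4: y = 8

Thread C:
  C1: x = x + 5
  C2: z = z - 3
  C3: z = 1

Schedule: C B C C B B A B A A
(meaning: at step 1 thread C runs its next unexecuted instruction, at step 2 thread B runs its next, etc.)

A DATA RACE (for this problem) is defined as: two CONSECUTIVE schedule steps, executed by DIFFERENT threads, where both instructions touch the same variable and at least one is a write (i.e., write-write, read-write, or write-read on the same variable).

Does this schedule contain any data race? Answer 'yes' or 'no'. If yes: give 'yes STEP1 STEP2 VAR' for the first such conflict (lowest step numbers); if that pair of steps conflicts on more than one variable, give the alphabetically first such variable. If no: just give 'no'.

Answer: no

Derivation:
Steps 1,2: C(r=x,w=x) vs B(r=y,w=y). No conflict.
Steps 2,3: B(r=y,w=y) vs C(r=z,w=z). No conflict.
Steps 3,4: same thread (C). No race.
Steps 4,5: C(r=-,w=z) vs B(r=-,w=y). No conflict.
Steps 5,6: same thread (B). No race.
Steps 6,7: B(r=x,w=x) vs A(r=-,w=z). No conflict.
Steps 7,8: A(r=-,w=z) vs B(r=-,w=y). No conflict.
Steps 8,9: B(r=-,w=y) vs A(r=x,w=x). No conflict.
Steps 9,10: same thread (A). No race.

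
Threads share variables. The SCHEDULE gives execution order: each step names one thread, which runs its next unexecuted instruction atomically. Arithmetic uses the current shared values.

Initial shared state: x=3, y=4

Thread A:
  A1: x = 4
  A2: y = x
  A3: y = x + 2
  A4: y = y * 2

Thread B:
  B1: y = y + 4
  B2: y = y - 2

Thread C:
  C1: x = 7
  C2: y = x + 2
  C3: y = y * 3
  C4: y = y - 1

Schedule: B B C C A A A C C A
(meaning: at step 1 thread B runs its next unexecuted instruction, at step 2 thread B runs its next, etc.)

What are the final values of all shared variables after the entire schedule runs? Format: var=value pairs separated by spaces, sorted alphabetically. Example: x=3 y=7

Step 1: thread B executes B1 (y = y + 4). Shared: x=3 y=8. PCs: A@0 B@1 C@0
Step 2: thread B executes B2 (y = y - 2). Shared: x=3 y=6. PCs: A@0 B@2 C@0
Step 3: thread C executes C1 (x = 7). Shared: x=7 y=6. PCs: A@0 B@2 C@1
Step 4: thread C executes C2 (y = x + 2). Shared: x=7 y=9. PCs: A@0 B@2 C@2
Step 5: thread A executes A1 (x = 4). Shared: x=4 y=9. PCs: A@1 B@2 C@2
Step 6: thread A executes A2 (y = x). Shared: x=4 y=4. PCs: A@2 B@2 C@2
Step 7: thread A executes A3 (y = x + 2). Shared: x=4 y=6. PCs: A@3 B@2 C@2
Step 8: thread C executes C3 (y = y * 3). Shared: x=4 y=18. PCs: A@3 B@2 C@3
Step 9: thread C executes C4 (y = y - 1). Shared: x=4 y=17. PCs: A@3 B@2 C@4
Step 10: thread A executes A4 (y = y * 2). Shared: x=4 y=34. PCs: A@4 B@2 C@4

Answer: x=4 y=34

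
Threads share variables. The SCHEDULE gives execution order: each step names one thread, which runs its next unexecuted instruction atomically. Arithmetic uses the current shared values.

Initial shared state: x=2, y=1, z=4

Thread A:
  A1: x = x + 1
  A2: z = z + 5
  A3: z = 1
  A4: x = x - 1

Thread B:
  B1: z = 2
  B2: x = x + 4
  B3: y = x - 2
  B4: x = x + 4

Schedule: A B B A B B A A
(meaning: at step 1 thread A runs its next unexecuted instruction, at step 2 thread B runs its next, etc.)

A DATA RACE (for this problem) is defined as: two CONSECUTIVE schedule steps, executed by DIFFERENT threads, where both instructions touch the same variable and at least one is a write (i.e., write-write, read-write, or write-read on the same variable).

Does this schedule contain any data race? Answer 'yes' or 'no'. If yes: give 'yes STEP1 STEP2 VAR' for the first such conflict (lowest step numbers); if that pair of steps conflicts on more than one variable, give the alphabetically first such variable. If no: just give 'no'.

Steps 1,2: A(r=x,w=x) vs B(r=-,w=z). No conflict.
Steps 2,3: same thread (B). No race.
Steps 3,4: B(r=x,w=x) vs A(r=z,w=z). No conflict.
Steps 4,5: A(r=z,w=z) vs B(r=x,w=y). No conflict.
Steps 5,6: same thread (B). No race.
Steps 6,7: B(r=x,w=x) vs A(r=-,w=z). No conflict.
Steps 7,8: same thread (A). No race.

Answer: no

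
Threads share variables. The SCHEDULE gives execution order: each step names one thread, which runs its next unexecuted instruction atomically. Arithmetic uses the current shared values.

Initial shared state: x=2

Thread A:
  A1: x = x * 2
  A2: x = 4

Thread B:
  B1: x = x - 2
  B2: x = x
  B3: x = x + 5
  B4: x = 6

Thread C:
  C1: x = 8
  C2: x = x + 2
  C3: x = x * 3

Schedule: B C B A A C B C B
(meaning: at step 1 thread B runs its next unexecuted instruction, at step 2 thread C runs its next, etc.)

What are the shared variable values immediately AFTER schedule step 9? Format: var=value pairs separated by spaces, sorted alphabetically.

Answer: x=6

Derivation:
Step 1: thread B executes B1 (x = x - 2). Shared: x=0. PCs: A@0 B@1 C@0
Step 2: thread C executes C1 (x = 8). Shared: x=8. PCs: A@0 B@1 C@1
Step 3: thread B executes B2 (x = x). Shared: x=8. PCs: A@0 B@2 C@1
Step 4: thread A executes A1 (x = x * 2). Shared: x=16. PCs: A@1 B@2 C@1
Step 5: thread A executes A2 (x = 4). Shared: x=4. PCs: A@2 B@2 C@1
Step 6: thread C executes C2 (x = x + 2). Shared: x=6. PCs: A@2 B@2 C@2
Step 7: thread B executes B3 (x = x + 5). Shared: x=11. PCs: A@2 B@3 C@2
Step 8: thread C executes C3 (x = x * 3). Shared: x=33. PCs: A@2 B@3 C@3
Step 9: thread B executes B4 (x = 6). Shared: x=6. PCs: A@2 B@4 C@3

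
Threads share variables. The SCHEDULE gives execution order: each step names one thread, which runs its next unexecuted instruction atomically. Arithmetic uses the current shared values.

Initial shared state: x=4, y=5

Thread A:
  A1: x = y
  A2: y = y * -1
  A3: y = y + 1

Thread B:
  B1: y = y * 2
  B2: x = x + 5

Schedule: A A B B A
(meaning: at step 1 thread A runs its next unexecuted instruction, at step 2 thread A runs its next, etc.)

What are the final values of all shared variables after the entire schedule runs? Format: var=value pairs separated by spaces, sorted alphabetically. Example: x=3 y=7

Step 1: thread A executes A1 (x = y). Shared: x=5 y=5. PCs: A@1 B@0
Step 2: thread A executes A2 (y = y * -1). Shared: x=5 y=-5. PCs: A@2 B@0
Step 3: thread B executes B1 (y = y * 2). Shared: x=5 y=-10. PCs: A@2 B@1
Step 4: thread B executes B2 (x = x + 5). Shared: x=10 y=-10. PCs: A@2 B@2
Step 5: thread A executes A3 (y = y + 1). Shared: x=10 y=-9. PCs: A@3 B@2

Answer: x=10 y=-9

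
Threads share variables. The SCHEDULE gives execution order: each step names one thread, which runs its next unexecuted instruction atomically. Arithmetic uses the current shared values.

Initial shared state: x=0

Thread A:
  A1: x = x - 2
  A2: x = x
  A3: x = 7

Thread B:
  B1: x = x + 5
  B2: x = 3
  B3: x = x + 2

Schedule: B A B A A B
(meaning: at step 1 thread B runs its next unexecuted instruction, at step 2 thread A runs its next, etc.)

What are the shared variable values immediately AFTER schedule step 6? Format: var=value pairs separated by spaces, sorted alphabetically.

Step 1: thread B executes B1 (x = x + 5). Shared: x=5. PCs: A@0 B@1
Step 2: thread A executes A1 (x = x - 2). Shared: x=3. PCs: A@1 B@1
Step 3: thread B executes B2 (x = 3). Shared: x=3. PCs: A@1 B@2
Step 4: thread A executes A2 (x = x). Shared: x=3. PCs: A@2 B@2
Step 5: thread A executes A3 (x = 7). Shared: x=7. PCs: A@3 B@2
Step 6: thread B executes B3 (x = x + 2). Shared: x=9. PCs: A@3 B@3

Answer: x=9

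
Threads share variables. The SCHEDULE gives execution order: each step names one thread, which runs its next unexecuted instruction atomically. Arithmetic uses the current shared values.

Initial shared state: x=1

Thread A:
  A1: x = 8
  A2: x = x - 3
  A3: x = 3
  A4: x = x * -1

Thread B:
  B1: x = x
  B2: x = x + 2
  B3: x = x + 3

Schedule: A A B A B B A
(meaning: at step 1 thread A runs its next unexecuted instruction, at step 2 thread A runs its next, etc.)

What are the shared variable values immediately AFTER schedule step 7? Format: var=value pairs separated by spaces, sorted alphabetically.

Step 1: thread A executes A1 (x = 8). Shared: x=8. PCs: A@1 B@0
Step 2: thread A executes A2 (x = x - 3). Shared: x=5. PCs: A@2 B@0
Step 3: thread B executes B1 (x = x). Shared: x=5. PCs: A@2 B@1
Step 4: thread A executes A3 (x = 3). Shared: x=3. PCs: A@3 B@1
Step 5: thread B executes B2 (x = x + 2). Shared: x=5. PCs: A@3 B@2
Step 6: thread B executes B3 (x = x + 3). Shared: x=8. PCs: A@3 B@3
Step 7: thread A executes A4 (x = x * -1). Shared: x=-8. PCs: A@4 B@3

Answer: x=-8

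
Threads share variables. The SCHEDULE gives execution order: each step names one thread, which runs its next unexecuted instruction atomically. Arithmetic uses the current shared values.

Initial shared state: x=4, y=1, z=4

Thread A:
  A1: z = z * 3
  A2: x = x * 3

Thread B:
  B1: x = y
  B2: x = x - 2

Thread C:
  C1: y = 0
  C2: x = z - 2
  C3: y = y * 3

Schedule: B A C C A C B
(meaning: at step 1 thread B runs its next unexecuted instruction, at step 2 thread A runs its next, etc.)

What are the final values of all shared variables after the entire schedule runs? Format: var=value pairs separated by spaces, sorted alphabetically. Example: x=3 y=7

Step 1: thread B executes B1 (x = y). Shared: x=1 y=1 z=4. PCs: A@0 B@1 C@0
Step 2: thread A executes A1 (z = z * 3). Shared: x=1 y=1 z=12. PCs: A@1 B@1 C@0
Step 3: thread C executes C1 (y = 0). Shared: x=1 y=0 z=12. PCs: A@1 B@1 C@1
Step 4: thread C executes C2 (x = z - 2). Shared: x=10 y=0 z=12. PCs: A@1 B@1 C@2
Step 5: thread A executes A2 (x = x * 3). Shared: x=30 y=0 z=12. PCs: A@2 B@1 C@2
Step 6: thread C executes C3 (y = y * 3). Shared: x=30 y=0 z=12. PCs: A@2 B@1 C@3
Step 7: thread B executes B2 (x = x - 2). Shared: x=28 y=0 z=12. PCs: A@2 B@2 C@3

Answer: x=28 y=0 z=12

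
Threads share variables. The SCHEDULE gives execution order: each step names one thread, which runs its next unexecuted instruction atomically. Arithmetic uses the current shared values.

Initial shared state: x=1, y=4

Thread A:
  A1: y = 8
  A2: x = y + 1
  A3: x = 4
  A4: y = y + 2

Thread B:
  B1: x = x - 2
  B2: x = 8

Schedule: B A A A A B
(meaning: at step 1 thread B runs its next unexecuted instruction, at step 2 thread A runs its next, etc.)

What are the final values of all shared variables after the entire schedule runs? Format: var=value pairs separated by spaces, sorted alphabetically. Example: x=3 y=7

Answer: x=8 y=10

Derivation:
Step 1: thread B executes B1 (x = x - 2). Shared: x=-1 y=4. PCs: A@0 B@1
Step 2: thread A executes A1 (y = 8). Shared: x=-1 y=8. PCs: A@1 B@1
Step 3: thread A executes A2 (x = y + 1). Shared: x=9 y=8. PCs: A@2 B@1
Step 4: thread A executes A3 (x = 4). Shared: x=4 y=8. PCs: A@3 B@1
Step 5: thread A executes A4 (y = y + 2). Shared: x=4 y=10. PCs: A@4 B@1
Step 6: thread B executes B2 (x = 8). Shared: x=8 y=10. PCs: A@4 B@2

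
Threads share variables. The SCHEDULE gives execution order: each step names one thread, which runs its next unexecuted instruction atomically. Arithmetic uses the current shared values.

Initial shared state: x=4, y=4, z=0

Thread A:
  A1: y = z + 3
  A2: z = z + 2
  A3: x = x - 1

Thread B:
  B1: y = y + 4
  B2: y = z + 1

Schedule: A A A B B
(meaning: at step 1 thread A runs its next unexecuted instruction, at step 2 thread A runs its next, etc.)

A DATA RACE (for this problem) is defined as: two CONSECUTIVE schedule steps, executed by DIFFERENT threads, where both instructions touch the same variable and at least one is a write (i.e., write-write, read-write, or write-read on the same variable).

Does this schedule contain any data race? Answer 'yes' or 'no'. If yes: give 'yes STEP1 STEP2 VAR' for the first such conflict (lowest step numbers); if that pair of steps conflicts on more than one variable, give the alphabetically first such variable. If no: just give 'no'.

Answer: no

Derivation:
Steps 1,2: same thread (A). No race.
Steps 2,3: same thread (A). No race.
Steps 3,4: A(r=x,w=x) vs B(r=y,w=y). No conflict.
Steps 4,5: same thread (B). No race.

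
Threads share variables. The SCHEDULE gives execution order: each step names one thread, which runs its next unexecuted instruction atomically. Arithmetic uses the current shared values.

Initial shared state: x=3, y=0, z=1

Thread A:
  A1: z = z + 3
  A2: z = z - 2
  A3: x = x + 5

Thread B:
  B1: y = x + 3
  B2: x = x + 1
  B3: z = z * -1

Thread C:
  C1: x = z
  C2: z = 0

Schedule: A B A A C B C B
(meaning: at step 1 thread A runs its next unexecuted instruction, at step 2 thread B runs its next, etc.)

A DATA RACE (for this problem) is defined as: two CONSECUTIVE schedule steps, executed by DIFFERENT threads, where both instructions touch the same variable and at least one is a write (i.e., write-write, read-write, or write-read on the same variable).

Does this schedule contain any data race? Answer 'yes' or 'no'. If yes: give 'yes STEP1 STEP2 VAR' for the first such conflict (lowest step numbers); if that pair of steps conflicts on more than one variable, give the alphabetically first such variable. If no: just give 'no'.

Answer: yes 4 5 x

Derivation:
Steps 1,2: A(r=z,w=z) vs B(r=x,w=y). No conflict.
Steps 2,3: B(r=x,w=y) vs A(r=z,w=z). No conflict.
Steps 3,4: same thread (A). No race.
Steps 4,5: A(x = x + 5) vs C(x = z). RACE on x (W-W).
Steps 5,6: C(x = z) vs B(x = x + 1). RACE on x (W-W).
Steps 6,7: B(r=x,w=x) vs C(r=-,w=z). No conflict.
Steps 7,8: C(z = 0) vs B(z = z * -1). RACE on z (W-W).
First conflict at steps 4,5.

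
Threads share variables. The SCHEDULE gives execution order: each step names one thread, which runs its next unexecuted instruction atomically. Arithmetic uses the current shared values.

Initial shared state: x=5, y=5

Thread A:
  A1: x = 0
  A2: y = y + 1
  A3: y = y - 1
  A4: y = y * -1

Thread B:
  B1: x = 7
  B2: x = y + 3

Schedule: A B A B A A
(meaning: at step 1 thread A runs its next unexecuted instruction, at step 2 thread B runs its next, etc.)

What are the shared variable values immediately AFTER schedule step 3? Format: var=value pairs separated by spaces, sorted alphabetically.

Answer: x=7 y=6

Derivation:
Step 1: thread A executes A1 (x = 0). Shared: x=0 y=5. PCs: A@1 B@0
Step 2: thread B executes B1 (x = 7). Shared: x=7 y=5. PCs: A@1 B@1
Step 3: thread A executes A2 (y = y + 1). Shared: x=7 y=6. PCs: A@2 B@1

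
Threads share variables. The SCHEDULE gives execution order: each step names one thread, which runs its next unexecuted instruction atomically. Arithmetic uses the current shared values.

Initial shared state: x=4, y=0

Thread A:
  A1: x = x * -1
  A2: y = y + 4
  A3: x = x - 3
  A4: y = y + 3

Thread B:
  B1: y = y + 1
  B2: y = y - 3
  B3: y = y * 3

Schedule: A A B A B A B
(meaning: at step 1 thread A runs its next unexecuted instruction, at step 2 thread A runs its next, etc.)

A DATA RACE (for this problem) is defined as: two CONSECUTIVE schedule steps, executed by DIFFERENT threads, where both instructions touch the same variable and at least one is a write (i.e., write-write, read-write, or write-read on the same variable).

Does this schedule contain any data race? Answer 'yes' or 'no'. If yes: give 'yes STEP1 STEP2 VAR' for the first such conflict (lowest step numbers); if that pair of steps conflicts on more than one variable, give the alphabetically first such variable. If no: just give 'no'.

Answer: yes 2 3 y

Derivation:
Steps 1,2: same thread (A). No race.
Steps 2,3: A(y = y + 4) vs B(y = y + 1). RACE on y (W-W).
Steps 3,4: B(r=y,w=y) vs A(r=x,w=x). No conflict.
Steps 4,5: A(r=x,w=x) vs B(r=y,w=y). No conflict.
Steps 5,6: B(y = y - 3) vs A(y = y + 3). RACE on y (W-W).
Steps 6,7: A(y = y + 3) vs B(y = y * 3). RACE on y (W-W).
First conflict at steps 2,3.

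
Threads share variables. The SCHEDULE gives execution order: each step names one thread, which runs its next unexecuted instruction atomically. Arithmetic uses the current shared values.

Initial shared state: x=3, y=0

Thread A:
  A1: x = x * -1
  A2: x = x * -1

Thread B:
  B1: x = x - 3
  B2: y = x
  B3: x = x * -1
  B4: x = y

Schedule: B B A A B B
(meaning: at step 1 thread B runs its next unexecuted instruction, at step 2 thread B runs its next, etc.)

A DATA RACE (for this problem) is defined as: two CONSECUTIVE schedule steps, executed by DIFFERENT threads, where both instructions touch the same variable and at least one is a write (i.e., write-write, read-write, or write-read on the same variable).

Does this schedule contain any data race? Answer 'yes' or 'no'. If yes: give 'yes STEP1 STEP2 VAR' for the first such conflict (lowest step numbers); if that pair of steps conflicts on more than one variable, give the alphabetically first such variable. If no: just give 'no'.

Steps 1,2: same thread (B). No race.
Steps 2,3: B(y = x) vs A(x = x * -1). RACE on x (R-W).
Steps 3,4: same thread (A). No race.
Steps 4,5: A(x = x * -1) vs B(x = x * -1). RACE on x (W-W).
Steps 5,6: same thread (B). No race.
First conflict at steps 2,3.

Answer: yes 2 3 x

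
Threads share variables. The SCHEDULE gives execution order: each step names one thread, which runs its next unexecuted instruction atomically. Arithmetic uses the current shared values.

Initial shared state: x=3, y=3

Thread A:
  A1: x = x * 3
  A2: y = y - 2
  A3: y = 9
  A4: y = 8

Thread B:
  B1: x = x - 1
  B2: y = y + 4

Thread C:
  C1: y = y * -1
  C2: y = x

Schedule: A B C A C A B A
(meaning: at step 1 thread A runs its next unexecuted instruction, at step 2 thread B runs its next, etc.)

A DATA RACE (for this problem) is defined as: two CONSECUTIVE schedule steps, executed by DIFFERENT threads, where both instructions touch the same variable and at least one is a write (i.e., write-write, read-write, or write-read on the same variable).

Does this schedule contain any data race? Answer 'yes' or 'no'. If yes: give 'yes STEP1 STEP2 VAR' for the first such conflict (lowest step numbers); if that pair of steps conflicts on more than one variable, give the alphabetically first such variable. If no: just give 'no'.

Steps 1,2: A(x = x * 3) vs B(x = x - 1). RACE on x (W-W).
Steps 2,3: B(r=x,w=x) vs C(r=y,w=y). No conflict.
Steps 3,4: C(y = y * -1) vs A(y = y - 2). RACE on y (W-W).
Steps 4,5: A(y = y - 2) vs C(y = x). RACE on y (W-W).
Steps 5,6: C(y = x) vs A(y = 9). RACE on y (W-W).
Steps 6,7: A(y = 9) vs B(y = y + 4). RACE on y (W-W).
Steps 7,8: B(y = y + 4) vs A(y = 8). RACE on y (W-W).
First conflict at steps 1,2.

Answer: yes 1 2 x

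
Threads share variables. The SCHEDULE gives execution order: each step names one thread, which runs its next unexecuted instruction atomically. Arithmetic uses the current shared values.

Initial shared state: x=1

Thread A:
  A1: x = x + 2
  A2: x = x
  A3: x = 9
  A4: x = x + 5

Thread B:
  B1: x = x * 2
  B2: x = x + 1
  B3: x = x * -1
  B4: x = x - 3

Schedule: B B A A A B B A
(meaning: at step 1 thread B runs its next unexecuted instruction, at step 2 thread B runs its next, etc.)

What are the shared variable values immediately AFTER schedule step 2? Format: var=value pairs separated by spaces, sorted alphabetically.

Step 1: thread B executes B1 (x = x * 2). Shared: x=2. PCs: A@0 B@1
Step 2: thread B executes B2 (x = x + 1). Shared: x=3. PCs: A@0 B@2

Answer: x=3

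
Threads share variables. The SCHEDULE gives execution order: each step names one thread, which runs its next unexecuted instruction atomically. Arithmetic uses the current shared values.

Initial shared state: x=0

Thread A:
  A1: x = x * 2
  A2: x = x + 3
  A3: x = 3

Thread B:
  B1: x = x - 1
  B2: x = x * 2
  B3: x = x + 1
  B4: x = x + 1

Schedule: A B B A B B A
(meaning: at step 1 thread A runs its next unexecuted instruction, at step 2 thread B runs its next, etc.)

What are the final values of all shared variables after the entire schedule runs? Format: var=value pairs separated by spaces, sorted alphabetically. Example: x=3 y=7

Answer: x=3

Derivation:
Step 1: thread A executes A1 (x = x * 2). Shared: x=0. PCs: A@1 B@0
Step 2: thread B executes B1 (x = x - 1). Shared: x=-1. PCs: A@1 B@1
Step 3: thread B executes B2 (x = x * 2). Shared: x=-2. PCs: A@1 B@2
Step 4: thread A executes A2 (x = x + 3). Shared: x=1. PCs: A@2 B@2
Step 5: thread B executes B3 (x = x + 1). Shared: x=2. PCs: A@2 B@3
Step 6: thread B executes B4 (x = x + 1). Shared: x=3. PCs: A@2 B@4
Step 7: thread A executes A3 (x = 3). Shared: x=3. PCs: A@3 B@4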